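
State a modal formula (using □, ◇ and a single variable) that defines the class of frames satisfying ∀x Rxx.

A defining formula is □ψ → ψ (the T axiom).
Suppose □ψ→ψ is valid. At any x set V(ψ)={w : Rxw}. Then □ψ holds at x, so ψ holds at x, i.e. Rxx.

□ψ → ψ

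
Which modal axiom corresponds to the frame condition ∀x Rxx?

A defining formula is □s → s (the T axiom).
Suppose □s→s is valid. At any x set V(s)={w : Rxw}. Then □s holds at x, so s holds at x, i.e. Rxx.

□s → s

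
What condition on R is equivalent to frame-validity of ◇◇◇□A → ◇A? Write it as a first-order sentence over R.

∀x ∀y (xR³y → ∃w (yRw ∧ xRw))

This is a Sahlqvist (Geach-type) schema ◇^3□^1A → □^0◇^1A.
Minimal-valuation argument: fix x; take any y with xR^3y and any z with xR^0z. Set V(A) to the set of worlds R-reachable from y in exactly 1 step. Then □^1A holds at y, so the antecedent holds at x; validity forces ◇^1A at z, giving a w with zR^1w and yR^1w.
First-order correspondent: ∀x ∀y (xR³y → ∃w (yRw ∧ xRw)).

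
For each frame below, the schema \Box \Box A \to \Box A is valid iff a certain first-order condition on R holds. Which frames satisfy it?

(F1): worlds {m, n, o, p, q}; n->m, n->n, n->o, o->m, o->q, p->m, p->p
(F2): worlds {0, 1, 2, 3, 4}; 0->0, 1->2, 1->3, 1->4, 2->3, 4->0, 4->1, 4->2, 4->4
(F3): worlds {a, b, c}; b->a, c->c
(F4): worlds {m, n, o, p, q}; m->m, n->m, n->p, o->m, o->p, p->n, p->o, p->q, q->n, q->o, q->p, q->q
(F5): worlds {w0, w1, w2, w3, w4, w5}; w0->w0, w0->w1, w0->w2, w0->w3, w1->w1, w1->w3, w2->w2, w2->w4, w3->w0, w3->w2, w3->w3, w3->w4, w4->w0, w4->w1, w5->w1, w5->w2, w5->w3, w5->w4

This is the axiom for density; its first-order frame correspondent is \forall x \forall y (Rxy \to \exists z (Rxz \wedge Rzy)).
(F1): fails — Rom but no z with Roz and Rzm.
(F2): fails — R23 but no z with R2z and Rz3.
(F3): fails — Rba but no z with Rbz and Rza.
(F4): fails — Rop but no z with Roz and Rzp.
(F5): holds.

(F5)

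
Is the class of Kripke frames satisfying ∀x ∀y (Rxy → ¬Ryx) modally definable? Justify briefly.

Not definable by any modal formula

Any modally definable frame class is closed under surjective bounded morphisms.
The 4-cycle (worlds a,b,c,d with a→b→c→d→a) is asymmetric. Mapping every world to a single reflexive point • is a surjective bounded morphism, and the reflexive point is not asymmetric (R•• but asymmetry requires ¬R••).
Hence asymmetry is not modally definable.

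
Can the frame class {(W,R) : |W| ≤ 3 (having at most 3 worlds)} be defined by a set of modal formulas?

Modal frame validity is preserved under disjoint unions.
Any modal formula valid on each of 4 disjoint one-world frames is valid on their disjoint union (validity is preserved under disjoint unions). Each one-world frame has |W|=1≤3, but the union has |W|=4.
Hence having at most 3 worlds is not modally definable.

Not modally definable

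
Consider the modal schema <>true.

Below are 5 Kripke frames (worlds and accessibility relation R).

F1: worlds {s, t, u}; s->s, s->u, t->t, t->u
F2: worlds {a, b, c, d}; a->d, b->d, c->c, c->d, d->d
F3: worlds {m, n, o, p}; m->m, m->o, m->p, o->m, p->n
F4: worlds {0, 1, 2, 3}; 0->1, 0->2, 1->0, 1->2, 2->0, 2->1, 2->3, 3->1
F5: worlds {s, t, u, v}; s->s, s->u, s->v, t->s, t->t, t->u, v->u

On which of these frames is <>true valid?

The schema corresponds to seriality: forall x exists y Rxy.
F1: fails — world u has no successor.
F2: holds.
F3: fails — world n has no successor.
F4: holds.
F5: fails — world u has no successor.
Valid on: F2, F4.

F2, F4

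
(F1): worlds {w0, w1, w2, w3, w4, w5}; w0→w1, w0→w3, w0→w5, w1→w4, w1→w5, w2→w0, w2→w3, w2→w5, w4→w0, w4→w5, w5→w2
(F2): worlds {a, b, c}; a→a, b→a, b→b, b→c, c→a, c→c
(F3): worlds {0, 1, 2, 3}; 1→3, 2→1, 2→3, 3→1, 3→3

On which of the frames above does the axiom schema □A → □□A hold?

This is the axiom for transitivity; its first-order frame correspondent is ∀x ∀y ∀z (Rxy ∧ Ryz → Rxz).
(F1): fails — Rw1w5 and Rw5w2 but not Rw1w2.
(F2): holds.
(F3): fails — R13 and R31 but not R11.
Valid on: (F2).

(F2)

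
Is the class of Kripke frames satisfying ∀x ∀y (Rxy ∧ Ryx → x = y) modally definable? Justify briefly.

No — not modally definable

Modal frame validity is preserved under surjective bounded morphisms.
The 4-cycle (worlds a,b,c,d with a→b→c→d→a) is antisymmetric. Sending even-indexed worlds to a and odd-indexed worlds to b is a surjective bounded morphism onto the two-world frame with a↔b, which is not antisymmetric.
So the class is not modally definable.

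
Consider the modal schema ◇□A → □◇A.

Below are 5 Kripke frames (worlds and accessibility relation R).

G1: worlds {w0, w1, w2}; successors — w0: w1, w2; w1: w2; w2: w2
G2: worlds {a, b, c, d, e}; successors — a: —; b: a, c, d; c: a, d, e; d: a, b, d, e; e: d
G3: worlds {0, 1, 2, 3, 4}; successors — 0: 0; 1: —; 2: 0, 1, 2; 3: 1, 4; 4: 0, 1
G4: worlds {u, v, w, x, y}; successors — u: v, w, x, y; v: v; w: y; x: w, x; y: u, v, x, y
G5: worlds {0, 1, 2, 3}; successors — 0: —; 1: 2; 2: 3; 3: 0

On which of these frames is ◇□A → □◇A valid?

Frame correspondent (Sahlqvist): ∀x ∀y ∀z (Rxy ∧ Rxz → ∃w (Ryw ∧ Rzw)) — i.e. convergence.
G1: satisfies the condition.
G2: fails — Rbc and Rba but c and a have no common successor.
G3: fails — R20 and R21 but 0 and 1 have no common successor.
G4: fails — Ruv and Ruw but v and w have no common successor.
G5: fails — R30 and R30 but 0 and 0 have no common successor.
Valid on: G1.

G1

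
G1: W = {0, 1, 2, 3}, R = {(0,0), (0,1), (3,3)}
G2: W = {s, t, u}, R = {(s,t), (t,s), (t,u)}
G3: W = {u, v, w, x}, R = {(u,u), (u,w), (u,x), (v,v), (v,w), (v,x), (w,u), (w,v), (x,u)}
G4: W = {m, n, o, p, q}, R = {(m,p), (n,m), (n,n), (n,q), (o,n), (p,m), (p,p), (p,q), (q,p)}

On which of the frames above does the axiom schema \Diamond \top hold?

G3, G4

Frame correspondent (Sahlqvist): \forall x \exists y Rxy — i.e. seriality.
G1: fails — world 1 has no successor.
G2: fails — world u has no successor.
G3: condition met.
G4: condition met.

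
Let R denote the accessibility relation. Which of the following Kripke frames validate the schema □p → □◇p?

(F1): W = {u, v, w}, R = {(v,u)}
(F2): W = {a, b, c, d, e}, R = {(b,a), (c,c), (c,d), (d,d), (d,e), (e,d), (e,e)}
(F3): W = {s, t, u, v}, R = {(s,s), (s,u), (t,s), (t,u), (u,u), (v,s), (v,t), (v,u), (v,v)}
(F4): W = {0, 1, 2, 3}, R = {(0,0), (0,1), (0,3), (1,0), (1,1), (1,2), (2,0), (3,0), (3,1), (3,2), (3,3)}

This is the axiom for a generalized confluence (Geach) condition; its first-order frame correspondent is ∀x ∀z (xRz → ∃w (xRw ∧ zRw)).
(F1): fails — vRu but no t with vRt and uRt.
(F2): fails — bRa but no w with bRw and aRw.
(F3): condition met.
(F4): condition met.

(F3), (F4)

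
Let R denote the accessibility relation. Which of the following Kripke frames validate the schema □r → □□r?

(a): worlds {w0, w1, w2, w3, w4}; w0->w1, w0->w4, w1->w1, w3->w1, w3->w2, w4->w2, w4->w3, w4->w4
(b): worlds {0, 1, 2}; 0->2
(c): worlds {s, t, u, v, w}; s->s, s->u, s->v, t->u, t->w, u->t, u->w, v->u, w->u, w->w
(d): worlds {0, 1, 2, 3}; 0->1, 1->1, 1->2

The schema corresponds to transitivity: ∀x ∀y ∀z (Rxy ∧ Ryz → Rxz).
(a): fails — Rw0w4 and Rw4w2 but not Rw0w2.
(b): ✓.
(c): fails — Ruw and Rwu but not Ruu.
(d): fails — R01 and R12 but not R02.

(b)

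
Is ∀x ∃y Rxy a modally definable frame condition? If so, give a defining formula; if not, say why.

Yes — defined by □p → ◇p

Yes: it is seriality, defined by the D schema □p → ◇p.
Suppose □p→◇p is valid. At any x set V(p)=W. Then □p at x, so ◇p at x, so x has a successor.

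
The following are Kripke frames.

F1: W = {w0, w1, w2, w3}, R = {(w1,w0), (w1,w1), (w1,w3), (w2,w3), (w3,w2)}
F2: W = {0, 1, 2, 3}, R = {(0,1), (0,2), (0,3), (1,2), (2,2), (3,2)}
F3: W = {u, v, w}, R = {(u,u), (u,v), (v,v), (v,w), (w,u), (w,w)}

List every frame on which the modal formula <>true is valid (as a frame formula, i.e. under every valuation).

Frame correspondent (Sahlqvist): forall x exists y Rxy — i.e. seriality.
F1: fails — world w0 has no successor.
F2: holds.
F3: holds.

F2, F3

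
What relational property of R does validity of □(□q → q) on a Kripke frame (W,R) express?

Suppose □(□q→q) is valid. Take Rxy and set V(q)={w : Ryw}. Then at y, □q holds; since □(□q→q) at x, □q→q at y, so q at y, i.e. Ryy.
Conversely, on a frame with shift-reflexivity the schema holds at every world under every valuation.
Frame condition: ∀x ∀y (Rxy → Ryy).

Shift-reflexivity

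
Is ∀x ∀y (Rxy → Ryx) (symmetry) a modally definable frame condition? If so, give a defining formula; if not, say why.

Yes — defined by p → □◇p

This is a Sahlqvist condition; the B axiom p → □◇p defines it.
Suppose p→□◇p is valid. Take Rxy and set V(p)={x}. Then p at x, so □◇p at x, so ◇p at y, so some z with Ryz has p; z=x, i.e. Ryx.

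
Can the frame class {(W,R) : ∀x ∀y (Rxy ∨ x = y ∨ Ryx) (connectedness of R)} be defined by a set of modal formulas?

Any modally definable frame class is closed under disjoint unions.
Take 3 disjoint single-world reflexive frames: each is trivially connected, but their disjoint union has 3 worlds with no edge between distinct components, so it is not connected.
Hence connectedness of R is not modally definable.

Not definable by any modal formula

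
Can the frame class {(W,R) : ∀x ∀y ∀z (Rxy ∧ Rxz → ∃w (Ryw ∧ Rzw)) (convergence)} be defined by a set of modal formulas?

Yes: it is convergence, defined by the .2 schema ◇□p → □◇p.
Suppose ◇□p→□◇p is valid. Take Rxy, Rxz and set V(p)={w : Ryw}. Then □p at y so ◇□p at x, so □◇p at x, so ◇p at z, giving w with Rzw and Ryw.

Yes — defined by ◇□p → □◇p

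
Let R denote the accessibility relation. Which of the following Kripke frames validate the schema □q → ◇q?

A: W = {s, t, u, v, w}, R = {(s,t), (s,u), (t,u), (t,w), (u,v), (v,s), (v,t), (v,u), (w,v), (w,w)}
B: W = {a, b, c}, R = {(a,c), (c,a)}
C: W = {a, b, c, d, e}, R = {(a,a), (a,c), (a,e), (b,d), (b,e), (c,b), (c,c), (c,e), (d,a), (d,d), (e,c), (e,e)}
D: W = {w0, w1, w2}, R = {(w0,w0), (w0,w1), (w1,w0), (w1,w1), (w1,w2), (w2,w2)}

Frame correspondent (Sahlqvist): ∀x ∃y Rxy — i.e. seriality.
A: ✓.
B: fails — world b has no successor.
C: ✓.
D: ✓.
Valid on: A, C, D.

A, C, D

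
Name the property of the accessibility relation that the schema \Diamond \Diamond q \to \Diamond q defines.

transitivity

Equivalently (dual form): □q → □□q.
Suppose □q→□□q is valid. Take Rxy, Ryz and set V(q)={w : Rxw}. Then □q at x, so □□q at x, so □q at y, so q at z, i.e. Rxz.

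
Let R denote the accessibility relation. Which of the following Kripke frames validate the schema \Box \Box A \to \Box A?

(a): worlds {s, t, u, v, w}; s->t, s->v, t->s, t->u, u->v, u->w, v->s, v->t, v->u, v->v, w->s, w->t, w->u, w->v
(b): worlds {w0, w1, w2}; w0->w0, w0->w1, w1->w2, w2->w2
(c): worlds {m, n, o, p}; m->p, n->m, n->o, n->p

(b)

The schema corresponds to density: \forall x \forall y (Rxy \to \exists z (Rxz \wedge Rzy)).
(a): fails — Ruw but no z with Ruz and Rzw.
(b): ✓.
(c): fails — Rno but no z with Rnz and Rzo.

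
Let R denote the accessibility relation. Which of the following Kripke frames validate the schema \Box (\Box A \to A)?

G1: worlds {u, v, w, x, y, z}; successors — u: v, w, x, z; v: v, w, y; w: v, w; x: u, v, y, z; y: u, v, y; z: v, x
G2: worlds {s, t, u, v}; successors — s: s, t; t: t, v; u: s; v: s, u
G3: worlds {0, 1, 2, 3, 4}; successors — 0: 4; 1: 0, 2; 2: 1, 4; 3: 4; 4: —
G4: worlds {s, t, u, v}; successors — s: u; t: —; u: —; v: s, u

This is the axiom for shift-reflexivity; its first-order frame correspondent is \forall x \forall y (Rxy \to Ryy).
G1: fails — Ruz but not Rzz.
G2: fails — Rtv but not Rvv.
G3: fails — R10 but not R00.
G4: fails — Rsu but not Ruu.

none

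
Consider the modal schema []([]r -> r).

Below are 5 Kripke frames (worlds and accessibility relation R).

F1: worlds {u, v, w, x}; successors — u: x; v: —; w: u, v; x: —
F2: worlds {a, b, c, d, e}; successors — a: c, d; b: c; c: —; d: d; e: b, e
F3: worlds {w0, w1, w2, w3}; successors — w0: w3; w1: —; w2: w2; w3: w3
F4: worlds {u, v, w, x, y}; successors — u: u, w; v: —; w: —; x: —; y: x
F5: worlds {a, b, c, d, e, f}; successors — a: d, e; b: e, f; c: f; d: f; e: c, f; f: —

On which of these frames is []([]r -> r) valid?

F3

The schema corresponds to shift-reflexivity: forall x forall y (Rxy -> Ryy).
F1: fails — Rwu but not Ruu.
F2: fails — Rbc but not Rcc.
F3: holds.
F4: fails — Ryx but not Rxx.
F5: fails — Rcf but not Rff.
Valid on: F3.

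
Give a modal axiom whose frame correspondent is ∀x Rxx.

□ψ → ψ

A defining formula is □ψ → ψ (the T axiom).
Suppose □ψ→ψ is valid. At any x set V(ψ)={w : Rxw}. Then □ψ holds at x, so ψ holds at x, i.e. Rxx.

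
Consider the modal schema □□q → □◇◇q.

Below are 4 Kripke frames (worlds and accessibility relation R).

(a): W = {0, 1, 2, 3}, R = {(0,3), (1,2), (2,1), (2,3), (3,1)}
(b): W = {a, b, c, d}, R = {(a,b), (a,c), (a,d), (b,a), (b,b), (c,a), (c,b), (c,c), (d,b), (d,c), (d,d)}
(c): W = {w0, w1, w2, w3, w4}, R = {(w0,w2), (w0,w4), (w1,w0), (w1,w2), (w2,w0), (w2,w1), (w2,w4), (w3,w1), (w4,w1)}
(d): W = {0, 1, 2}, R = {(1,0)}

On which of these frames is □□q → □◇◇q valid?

Frame correspondent (Sahlqvist): ∀x ∀z (xRz → ∃w (xR²w ∧ zR²w)) — i.e. a generalized confluence (Geach) condition.
(a): fails — 0R3 but no w with 0R²w and 3R²w.
(b): satisfies the condition.
(c): satisfies the condition.
(d): fails — 1R0 but no w with 1R²w and 0R²w.
Valid on: (b), (c).

(b), (c)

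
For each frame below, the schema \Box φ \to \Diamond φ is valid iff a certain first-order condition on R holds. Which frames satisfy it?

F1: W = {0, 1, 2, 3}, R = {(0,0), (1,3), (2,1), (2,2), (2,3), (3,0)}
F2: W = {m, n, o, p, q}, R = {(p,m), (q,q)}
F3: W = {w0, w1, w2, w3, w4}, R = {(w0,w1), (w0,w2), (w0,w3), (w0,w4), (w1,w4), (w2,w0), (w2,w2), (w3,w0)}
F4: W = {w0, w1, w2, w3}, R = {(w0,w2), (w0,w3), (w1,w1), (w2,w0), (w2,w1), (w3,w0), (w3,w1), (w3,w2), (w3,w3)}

Frame correspondent (Sahlqvist): \forall x \exists y Rxy — i.e. seriality.
F1: satisfies the condition.
F2: fails — world m has no successor.
F3: fails — world w4 has no successor.
F4: satisfies the condition.

F1, F4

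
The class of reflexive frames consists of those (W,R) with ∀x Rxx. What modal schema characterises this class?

□p → p

The condition is reflexivity. The T schema □p → p defines it.
Suppose □p→p is valid. At any x set V(p)={w : Rxw}. Then □p holds at x, so p holds at x, i.e. Rxx.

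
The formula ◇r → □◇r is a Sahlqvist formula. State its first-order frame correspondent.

Suppose ◇r→□◇r is valid. Take Rxy, Rxz and set V(r)={y}. Then ◇r at x, so □◇r at x, so ◇r at z, so some w with Rzw has r; w=y, i.e. Rzy. By symmetry of the argument, Ryz.
The converse is a direct semantic check.
So the correspondent is the Euclidean property.

the Euclidean property: ∀x ∀y ∀z (Rxy ∧ Rxz → Ryz)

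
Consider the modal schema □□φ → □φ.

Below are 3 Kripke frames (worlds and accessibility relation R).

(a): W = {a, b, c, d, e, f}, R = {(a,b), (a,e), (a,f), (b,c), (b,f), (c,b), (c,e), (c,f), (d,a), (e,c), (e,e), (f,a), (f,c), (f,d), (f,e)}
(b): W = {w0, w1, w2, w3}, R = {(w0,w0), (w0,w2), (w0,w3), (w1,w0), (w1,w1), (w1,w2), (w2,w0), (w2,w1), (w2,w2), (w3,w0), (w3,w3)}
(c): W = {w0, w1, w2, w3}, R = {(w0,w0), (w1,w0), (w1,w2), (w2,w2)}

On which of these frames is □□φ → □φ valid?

This is the axiom for density; its first-order frame correspondent is ∀x ∀y (Rxy → ∃z (Rxz ∧ Rzy)).
(a): fails — Rfd but no z with Rfz and Rzd.
(b): condition met.
(c): condition met.

(b), (c)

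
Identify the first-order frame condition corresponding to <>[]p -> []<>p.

convergence

Suppose ◇□p→□◇p is valid. Take Rxy, Rxz and set V(p)={w : Ryw}. Then □p at y so ◇□p at x, so □◇p at x, so ◇p at z, giving w with Rzw and Ryw.
Conversely, any frame satisfying forall x forall y forall z (Rxy & Rxz -> exists w (Ryw & Rzw)) validates the schema.
So the correspondent is convergence.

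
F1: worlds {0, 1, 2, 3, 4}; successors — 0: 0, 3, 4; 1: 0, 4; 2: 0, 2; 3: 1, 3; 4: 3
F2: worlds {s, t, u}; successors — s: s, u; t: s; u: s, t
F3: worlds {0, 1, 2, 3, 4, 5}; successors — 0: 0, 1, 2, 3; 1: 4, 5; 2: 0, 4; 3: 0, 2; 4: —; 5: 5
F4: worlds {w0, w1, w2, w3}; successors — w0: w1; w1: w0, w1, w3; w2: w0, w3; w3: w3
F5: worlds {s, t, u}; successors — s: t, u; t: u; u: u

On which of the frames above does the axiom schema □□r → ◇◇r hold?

This is the axiom for a generalized confluence (Geach) condition; its first-order frame correspondent is ∀x ∃w (xR²w ∧ xR²w).
F1: satisfies the condition.
F2: satisfies the condition.
F3: fails — at 4 but no w with 4R²w and 4R²w.
F4: satisfies the condition.
F5: satisfies the condition.

F1, F2, F4, F5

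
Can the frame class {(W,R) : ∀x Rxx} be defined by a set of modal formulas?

Definable; □q → q defines it

This is a Sahlqvist condition; the T axiom □q → q defines it.
Suppose □q→q is valid. At any x set V(q)={w : Rxw}. Then □q holds at x, so q holds at x, i.e. Rxx.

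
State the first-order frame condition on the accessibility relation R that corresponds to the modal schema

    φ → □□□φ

∀x ∀z (xR³z → ∃w (x = w ∧ z = w))

This is a Sahlqvist (Geach-type) schema ◇^0□^0φ → □^3◇^0φ.
Minimal-valuation argument: fix x; take any y with xR^0y and any z with xR^3z. Set V(φ) to the set of worlds R-reachable from y in exactly 0 steps. Then □^0φ holds at y, so the antecedent holds at x; validity forces ◇^0φ at z, giving a w with zR^0w and yR^0w.
First-order correspondent: ∀x ∀z (xR³z → ∃w (x = w ∧ z = w)).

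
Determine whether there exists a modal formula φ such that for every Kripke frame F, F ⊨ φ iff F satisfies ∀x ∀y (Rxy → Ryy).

The condition is shift-reflexivity. A defining modal formula is □(□q → q).

Definable; □(□q → q) defines it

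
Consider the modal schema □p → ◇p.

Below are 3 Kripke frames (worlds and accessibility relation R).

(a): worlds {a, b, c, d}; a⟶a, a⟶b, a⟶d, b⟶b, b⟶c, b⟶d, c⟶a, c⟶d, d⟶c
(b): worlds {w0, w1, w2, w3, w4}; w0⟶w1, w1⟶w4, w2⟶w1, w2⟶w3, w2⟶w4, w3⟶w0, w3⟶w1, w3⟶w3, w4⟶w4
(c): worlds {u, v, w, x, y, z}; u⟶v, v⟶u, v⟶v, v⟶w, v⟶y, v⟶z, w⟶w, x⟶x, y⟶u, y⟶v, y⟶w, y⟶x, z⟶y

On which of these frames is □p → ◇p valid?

The schema corresponds to seriality: ∀x ∃y Rxy.
(a): condition met.
(b): condition met.
(c): condition met.
Valid on: (a), (b), (c).

(a), (b), (c)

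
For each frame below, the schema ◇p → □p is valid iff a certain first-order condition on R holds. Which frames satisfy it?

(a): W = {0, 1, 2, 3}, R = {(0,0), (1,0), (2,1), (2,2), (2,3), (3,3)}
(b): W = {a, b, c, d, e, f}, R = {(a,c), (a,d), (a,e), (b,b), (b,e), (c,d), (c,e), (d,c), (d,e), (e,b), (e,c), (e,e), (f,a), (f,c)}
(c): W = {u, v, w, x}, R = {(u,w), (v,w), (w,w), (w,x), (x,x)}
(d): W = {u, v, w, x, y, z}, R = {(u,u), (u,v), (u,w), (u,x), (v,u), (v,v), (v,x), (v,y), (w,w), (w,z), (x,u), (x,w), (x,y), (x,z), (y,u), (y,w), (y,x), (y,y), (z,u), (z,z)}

This is the axiom for partial functionality; its first-order frame correspondent is ∀x ∀y ∀z (Rxy ∧ Rxz → y = z).
(a): fails — 2 sees both 1 and 2.
(b): fails — a sees both c and d.
(c): fails — w sees both w and x.
(d): fails — u sees both u and v.

none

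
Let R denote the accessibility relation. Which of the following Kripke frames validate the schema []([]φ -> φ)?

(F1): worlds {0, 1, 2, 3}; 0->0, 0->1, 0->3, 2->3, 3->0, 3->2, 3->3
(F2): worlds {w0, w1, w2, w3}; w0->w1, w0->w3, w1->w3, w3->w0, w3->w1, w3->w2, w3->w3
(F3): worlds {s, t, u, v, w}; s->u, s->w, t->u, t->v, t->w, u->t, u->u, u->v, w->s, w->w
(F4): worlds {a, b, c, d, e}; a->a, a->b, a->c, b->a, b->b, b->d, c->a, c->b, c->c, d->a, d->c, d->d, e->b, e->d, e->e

Frame correspondent (Sahlqvist): forall x forall y (Rxy -> Ryy) — i.e. shift-reflexivity.
(F1): fails — R32 but not R22.
(F2): fails — Rw3w1 but not Rw1w1.
(F3): fails — Ruv but not Rvv.
(F4): ✓.

(F4)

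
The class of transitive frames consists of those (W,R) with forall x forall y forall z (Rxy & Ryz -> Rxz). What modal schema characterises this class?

□p → □□p

The condition is transitivity. The 4 schema □p → □□p defines it.
Suppose □p→□□p is valid. Take Rxy, Ryz and set V(p)={w : Rxw}. Then □p at x, so □□p at x, so □p at y, so p at z, i.e. Rxz.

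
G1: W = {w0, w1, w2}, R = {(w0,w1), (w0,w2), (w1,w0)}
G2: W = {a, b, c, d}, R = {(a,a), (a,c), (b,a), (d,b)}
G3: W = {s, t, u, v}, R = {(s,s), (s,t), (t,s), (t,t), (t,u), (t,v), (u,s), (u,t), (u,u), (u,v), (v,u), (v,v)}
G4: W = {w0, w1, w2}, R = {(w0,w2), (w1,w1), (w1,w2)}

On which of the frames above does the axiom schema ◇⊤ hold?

G3

The schema corresponds to seriality: ∀x ∃y Rxy.
G1: fails — world w2 has no successor.
G2: fails — world c has no successor.
G3: condition met.
G4: fails — world w2 has no successor.
Valid on: G3.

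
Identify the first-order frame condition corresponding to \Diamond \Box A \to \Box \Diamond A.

Suppose ◇□A→□◇A is valid. Take Rxy, Rxz and set V(A)={w : Ryw}. Then □A at y so ◇□A at x, so □◇A at x, so ◇A at z, giving w with Rzw and Ryw.

convergence: \forall x \forall y \forall z (Rxy \wedge Rxz \to \exists w (Ryw \wedge Rzw))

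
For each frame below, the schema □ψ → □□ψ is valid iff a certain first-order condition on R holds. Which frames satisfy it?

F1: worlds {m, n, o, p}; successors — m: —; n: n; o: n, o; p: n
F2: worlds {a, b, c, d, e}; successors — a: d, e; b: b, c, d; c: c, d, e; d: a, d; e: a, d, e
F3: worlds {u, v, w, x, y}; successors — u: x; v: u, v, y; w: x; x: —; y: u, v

F1

Frame correspondent (Sahlqvist): ∀x ∀y ∀z (Rxy ∧ Ryz → Rxz) — i.e. transitivity.
F1: ✓.
F2: fails — Rbc and Rce but not Rbe.
F3: fails — Rvu and Rux but not Rvx.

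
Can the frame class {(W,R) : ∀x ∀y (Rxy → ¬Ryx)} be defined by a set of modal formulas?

Any modally definable frame class is closed under surjective bounded morphisms.
The 4-cycle (worlds a,b,c,d with a→b→c→d→a) is asymmetric. Mapping every world to a single reflexive point • is a surjective bounded morphism, and the reflexive point is not asymmetric (R•• but asymmetry requires ¬R••).
Hence asymmetry is not modally definable.

No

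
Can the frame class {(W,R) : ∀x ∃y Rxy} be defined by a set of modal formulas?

This is a Sahlqvist condition; the D axiom □r → ◇r defines it.

Definable; □r → ◇r defines it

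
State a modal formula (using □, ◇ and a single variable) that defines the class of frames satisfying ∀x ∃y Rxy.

The condition is seriality. The D schema □p → ◇p defines it.
Suppose □p→◇p is valid. At any x set V(p)=W. Then □p at x, so ◇p at x, so x has a successor.

□p → ◇p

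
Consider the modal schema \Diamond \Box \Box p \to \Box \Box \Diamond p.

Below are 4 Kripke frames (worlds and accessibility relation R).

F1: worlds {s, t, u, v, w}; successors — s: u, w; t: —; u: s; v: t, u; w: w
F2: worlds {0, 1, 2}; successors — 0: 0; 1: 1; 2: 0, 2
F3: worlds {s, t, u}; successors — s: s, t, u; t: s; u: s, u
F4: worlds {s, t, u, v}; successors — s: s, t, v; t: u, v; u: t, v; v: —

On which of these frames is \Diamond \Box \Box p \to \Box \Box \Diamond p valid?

This is the axiom for a generalized confluence (Geach) condition; its first-order frame correspondent is \forall x \forall y \forall z ((xRy \wedge x R^2 z) \to \exists w (y R^2 w \wedge zRw)).
F1: fails — vRt, vR²s but no w* with tR²w* and sRw*.
F2: condition met.
F3: condition met.
F4: fails — sRs, sR²v but no w with sR²w and vRw.

F2, F3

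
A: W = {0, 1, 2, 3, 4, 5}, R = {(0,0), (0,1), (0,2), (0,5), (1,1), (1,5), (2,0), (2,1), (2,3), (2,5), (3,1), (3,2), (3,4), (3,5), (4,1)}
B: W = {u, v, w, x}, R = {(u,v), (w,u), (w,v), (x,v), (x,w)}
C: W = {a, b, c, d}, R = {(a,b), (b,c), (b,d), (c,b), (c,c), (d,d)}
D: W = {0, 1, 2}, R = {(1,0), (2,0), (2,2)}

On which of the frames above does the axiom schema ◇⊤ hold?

C

Frame correspondent (Sahlqvist): ∀x ∃y Rxy — i.e. seriality.
A: fails — world 5 has no successor.
B: fails — world v has no successor.
C: condition met.
D: fails — world 0 has no successor.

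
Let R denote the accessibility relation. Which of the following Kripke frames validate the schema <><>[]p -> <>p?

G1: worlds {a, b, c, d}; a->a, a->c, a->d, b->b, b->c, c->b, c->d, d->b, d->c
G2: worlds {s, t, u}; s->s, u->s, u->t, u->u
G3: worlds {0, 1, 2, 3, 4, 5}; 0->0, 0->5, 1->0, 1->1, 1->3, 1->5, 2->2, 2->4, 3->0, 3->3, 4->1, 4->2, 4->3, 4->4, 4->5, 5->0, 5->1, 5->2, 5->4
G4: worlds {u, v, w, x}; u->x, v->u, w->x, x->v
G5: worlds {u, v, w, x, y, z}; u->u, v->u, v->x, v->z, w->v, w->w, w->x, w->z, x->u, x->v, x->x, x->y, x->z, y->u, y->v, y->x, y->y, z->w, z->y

G1

The schema corresponds to a generalized confluence (Geach) condition: forall x forall y (x R^2 y -> exists w (yRw & xRw)).
G1: condition met.
G2: fails — uR²t but no w with tRw and uRw.
G3: fails — 0R²2 but no w with 2Rw and 0Rw.
G4: fails — uR²v but no t with vRt and uRt.
G5: fails — vR²z but no t with zRt and vRt.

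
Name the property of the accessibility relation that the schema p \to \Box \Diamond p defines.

This is the B axiom.
It corresponds to symmetry: \forall x \forall y (Rxy \to Ryx).

symmetry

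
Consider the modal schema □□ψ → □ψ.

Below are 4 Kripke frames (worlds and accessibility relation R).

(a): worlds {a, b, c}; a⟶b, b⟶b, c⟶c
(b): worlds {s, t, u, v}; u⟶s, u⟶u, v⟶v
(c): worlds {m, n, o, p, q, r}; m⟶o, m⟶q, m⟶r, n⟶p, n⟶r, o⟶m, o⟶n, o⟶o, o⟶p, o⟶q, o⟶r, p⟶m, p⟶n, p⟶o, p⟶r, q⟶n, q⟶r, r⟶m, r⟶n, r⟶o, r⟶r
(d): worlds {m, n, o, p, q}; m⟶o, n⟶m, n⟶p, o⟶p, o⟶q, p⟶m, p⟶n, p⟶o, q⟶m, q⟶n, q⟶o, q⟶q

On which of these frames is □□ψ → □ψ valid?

The schema corresponds to density: ∀x ∀y (Rxy → ∃z (Rxz ∧ Rzy)).
(a): satisfies the condition.
(b): satisfies the condition.
(c): fails — Rnp but no z with Rnz and Rzp.
(d): fails — Rop but no z with Roz and Rzp.
Valid on: (a), (b).

(a), (b)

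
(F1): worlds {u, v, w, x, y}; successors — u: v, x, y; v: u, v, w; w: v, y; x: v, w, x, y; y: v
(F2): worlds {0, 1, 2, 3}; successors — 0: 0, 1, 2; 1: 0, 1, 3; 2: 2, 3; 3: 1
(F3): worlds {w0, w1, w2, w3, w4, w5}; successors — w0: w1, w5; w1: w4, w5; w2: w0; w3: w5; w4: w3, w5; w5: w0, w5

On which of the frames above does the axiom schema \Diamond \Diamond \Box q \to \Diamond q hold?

(F1)

Frame correspondent (Sahlqvist): \forall x \forall y (x R^2 y \to \exists w (yRw \wedge xRw)) — i.e. a generalized confluence (Geach) condition.
(F1): holds.
(F2): fails — 2R²3 but no w with 3Rw and 2Rw.
(F3): fails — w2R²w1 but no w with w1Rw and w2Rw.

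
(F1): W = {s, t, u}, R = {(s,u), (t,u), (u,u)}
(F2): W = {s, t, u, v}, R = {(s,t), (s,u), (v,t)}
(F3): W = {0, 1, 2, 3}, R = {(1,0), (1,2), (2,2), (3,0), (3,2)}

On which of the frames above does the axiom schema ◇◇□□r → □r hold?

The schema corresponds to a generalized confluence (Geach) condition: ∀x ∀y ∀z ((xR²y ∧ xRz) → ∃w (yR²w ∧ z = w)).
(F1): condition met.
(F2): condition met.
(F3): fails — 1R²2, 1R0 but no w with 2R²w and 0=w.

(F1), (F2)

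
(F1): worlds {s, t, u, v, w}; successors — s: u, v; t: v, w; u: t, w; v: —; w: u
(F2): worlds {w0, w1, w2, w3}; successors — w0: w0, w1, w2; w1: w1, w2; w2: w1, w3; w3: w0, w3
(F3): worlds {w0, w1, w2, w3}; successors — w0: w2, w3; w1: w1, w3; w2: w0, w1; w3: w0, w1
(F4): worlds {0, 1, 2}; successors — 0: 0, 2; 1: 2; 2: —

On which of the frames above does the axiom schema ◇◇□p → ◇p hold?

(F3)

This is the axiom for a generalized confluence (Geach) condition; its first-order frame correspondent is ∀x ∀y (xR²y → ∃w (yRw ∧ xRw)).
(F1): fails — uR²v but no w* with vRw* and uRw*.
(F2): fails — w1R²w3 but no w with w3Rw and w1Rw.
(F3): ✓.
(F4): fails — 0R²2 but no w with 2Rw and 0Rw.
Valid on: (F3).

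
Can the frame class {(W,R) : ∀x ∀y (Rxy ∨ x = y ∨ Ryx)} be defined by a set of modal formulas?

Modal frame validity is preserved under disjoint unions.
Take 2 disjoint single-world reflexive frames: each is trivially connected, but their disjoint union has 2 worlds with no edge between distinct components, so it is not connected.
So the class is not modally definable.

Not modally definable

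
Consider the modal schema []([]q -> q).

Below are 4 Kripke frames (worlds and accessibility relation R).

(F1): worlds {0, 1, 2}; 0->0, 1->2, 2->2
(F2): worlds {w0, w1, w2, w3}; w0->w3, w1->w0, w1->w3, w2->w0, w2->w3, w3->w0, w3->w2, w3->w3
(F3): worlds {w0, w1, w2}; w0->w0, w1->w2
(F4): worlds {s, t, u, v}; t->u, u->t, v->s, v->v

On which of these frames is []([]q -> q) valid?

(F1)

This is the axiom for shift-reflexivity; its first-order frame correspondent is forall x forall y (Rxy -> Ryy).
(F1): satisfies the condition.
(F2): fails — Rw1w0 but not Rw0w0.
(F3): fails — Rw1w2 but not Rw2w2.
(F4): fails — Rtu but not Ruu.
Valid on: (F1).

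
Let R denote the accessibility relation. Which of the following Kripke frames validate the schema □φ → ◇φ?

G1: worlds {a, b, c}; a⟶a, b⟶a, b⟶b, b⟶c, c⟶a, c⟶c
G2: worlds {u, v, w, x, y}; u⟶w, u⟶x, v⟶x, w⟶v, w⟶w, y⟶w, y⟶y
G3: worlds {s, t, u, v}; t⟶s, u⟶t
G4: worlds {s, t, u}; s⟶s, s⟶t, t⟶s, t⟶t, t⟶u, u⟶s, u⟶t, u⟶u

This is the axiom for seriality; its first-order frame correspondent is ∀x ∃y Rxy.
G1: holds.
G2: fails — world x has no successor.
G3: fails — world s has no successor.
G4: holds.
Valid on: G1, G4.

G1, G4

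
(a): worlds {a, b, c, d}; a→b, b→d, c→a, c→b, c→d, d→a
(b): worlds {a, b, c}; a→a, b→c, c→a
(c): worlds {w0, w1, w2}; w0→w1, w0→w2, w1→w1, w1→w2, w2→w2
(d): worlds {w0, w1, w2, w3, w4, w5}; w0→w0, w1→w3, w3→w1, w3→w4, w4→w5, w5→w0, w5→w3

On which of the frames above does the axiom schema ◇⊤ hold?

The schema corresponds to seriality: ∀x ∃y Rxy.
(a): satisfies the condition.
(b): satisfies the condition.
(c): satisfies the condition.
(d): fails — world w2 has no successor.

(a), (b), (c)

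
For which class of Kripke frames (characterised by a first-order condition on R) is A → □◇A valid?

symmetry

Suppose A→□◇A is valid. Take Rxy and set V(A)={x}. Then A at x, so □◇A at x, so ◇A at y, so some z with Ryz has A; z=x, i.e. Ryx.
Conversely, any frame satisfying ∀x ∀y (Rxy → Ryx) validates the schema.
So the correspondent is symmetry.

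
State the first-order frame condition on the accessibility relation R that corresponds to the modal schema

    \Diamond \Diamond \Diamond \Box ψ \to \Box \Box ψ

This is a Sahlqvist (Geach-type) schema ◇^3□^1ψ → □^2◇^0ψ.
Minimal-valuation argument: fix x; take any y with xR^3y and any z with xR^2z. Set V(ψ) to the set of worlds R-reachable from y in exactly 1 step. Then □^1ψ holds at y, so the antecedent holds at x; validity forces ◇^0ψ at z, giving a w with zR^0w and yR^1w.
First-order correspondent: \forall x \forall y \forall z ((x R^3 y \wedge x R^2 z) \to \exists w (yRw \wedge z = w)).

\forall x \forall y \forall z ((x R^3 y \wedge x R^2 z) \to \exists w (yRw \wedge z = w))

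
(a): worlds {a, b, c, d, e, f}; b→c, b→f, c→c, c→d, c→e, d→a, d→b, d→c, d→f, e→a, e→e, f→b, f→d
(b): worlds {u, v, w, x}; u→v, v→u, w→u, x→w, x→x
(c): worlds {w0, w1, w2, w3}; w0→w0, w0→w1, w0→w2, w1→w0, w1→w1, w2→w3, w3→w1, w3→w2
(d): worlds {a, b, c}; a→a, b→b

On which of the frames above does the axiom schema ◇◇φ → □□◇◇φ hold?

(d)

This is the axiom for a generalized confluence (Geach) condition; its first-order frame correspondent is ∀x ∀y ∀z ((xR²y ∧ xR²z) → ∃w (y = w ∧ zR²w)).
(a): fails — bR²b, bR²e but no w with b=w and eR²w.
(b): fails — xR²u, xR²w but no t with u=t and wR²t.
(c): fails — w0R²w0, w0R²w2 but no w with w0=w and w2R²w.
(d): satisfies the condition.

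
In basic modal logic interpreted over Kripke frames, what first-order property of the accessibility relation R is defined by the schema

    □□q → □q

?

Suppose □□q→□q is valid. Take Rxy and set V(q)={w : xR²w}. Then □□q at x, so □q at x, so q at y, i.e. ∃z(Rxz∧Rzy).

density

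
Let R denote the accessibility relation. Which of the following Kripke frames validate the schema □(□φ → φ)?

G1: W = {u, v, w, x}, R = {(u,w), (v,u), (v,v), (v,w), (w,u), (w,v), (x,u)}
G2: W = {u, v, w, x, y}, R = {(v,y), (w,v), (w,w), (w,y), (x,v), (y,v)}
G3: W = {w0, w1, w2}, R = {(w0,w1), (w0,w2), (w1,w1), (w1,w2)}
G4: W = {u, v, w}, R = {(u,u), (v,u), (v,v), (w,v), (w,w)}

G4

The schema corresponds to shift-reflexivity: ∀x ∀y (Rxy → Ryy).
G1: fails — Ruw but not Rww.
G2: fails — Rvy but not Ryy.
G3: fails — Rw1w2 but not Rw2w2.
G4: satisfies the condition.
Valid on: G4.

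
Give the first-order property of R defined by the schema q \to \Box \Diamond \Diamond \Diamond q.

This is a Sahlqvist (Geach-type) schema ◇^0□^0q → □^1◇^3q.
Minimal-valuation argument: fix x; take any y with xR^0y and any z with xR^1z. Set V(q) to the set of worlds R-reachable from y in exactly 0 steps. Then □^0q holds at y, so the antecedent holds at x; validity forces ◇^3q at z, giving a w with zR^3w and yR^0w.
First-order correspondent: \forall x \forall z (xRz \to \exists w (x = w \wedge z R^3 w)).

\forall x \forall z (xRz \to \exists w (x = w \wedge z R^3 w))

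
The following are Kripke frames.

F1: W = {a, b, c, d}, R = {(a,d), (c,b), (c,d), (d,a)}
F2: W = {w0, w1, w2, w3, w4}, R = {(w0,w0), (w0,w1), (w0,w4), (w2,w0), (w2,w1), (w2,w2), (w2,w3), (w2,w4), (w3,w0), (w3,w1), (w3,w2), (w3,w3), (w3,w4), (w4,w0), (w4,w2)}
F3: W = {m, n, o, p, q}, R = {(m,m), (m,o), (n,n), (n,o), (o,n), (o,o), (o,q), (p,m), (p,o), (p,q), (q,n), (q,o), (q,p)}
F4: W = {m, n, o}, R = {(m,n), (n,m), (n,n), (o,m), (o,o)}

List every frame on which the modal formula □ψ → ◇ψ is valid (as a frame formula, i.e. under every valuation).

F3, F4

Frame correspondent (Sahlqvist): ∀x ∃y Rxy — i.e. seriality.
F1: fails — world b has no successor.
F2: fails — world w1 has no successor.
F3: satisfies the condition.
F4: satisfies the condition.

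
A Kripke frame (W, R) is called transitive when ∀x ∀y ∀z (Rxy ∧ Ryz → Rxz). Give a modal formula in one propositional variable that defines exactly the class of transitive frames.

This is transitivity; the standard corresponding axiom is 4: □ψ → □□ψ.

□ψ → □□ψ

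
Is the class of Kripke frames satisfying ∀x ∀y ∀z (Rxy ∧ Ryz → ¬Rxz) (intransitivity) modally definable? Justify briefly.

Any modally definable frame class is closed under surjective bounded morphisms.
The 7-cycle (worlds a,b,c,d,e,f,g with a→b→c→d→e→f→g→a) is intransitive. Mapping every world to a single reflexive point • is a surjective bounded morphism; the reflexive point is not intransitive (R••∧R•• but R••).
So the class is not modally definable.

No — not modally definable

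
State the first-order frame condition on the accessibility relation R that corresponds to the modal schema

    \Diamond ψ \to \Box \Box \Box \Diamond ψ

This is a Sahlqvist (Geach-type) schema ◇^1□^0ψ → □^3◇^1ψ.
Minimal-valuation argument: fix x; take any y with xR^1y and any z with xR^3z. Set V(ψ) to the set of worlds R-reachable from y in exactly 0 steps. Then □^0ψ holds at y, so the antecedent holds at x; validity forces ◇^1ψ at z, giving a w with zR^1w and yR^0w.
First-order correspondent: \forall x \forall y \forall z ((xRy \wedge x R^3 z) \to \exists w (y = w \wedge zRw)).

\forall x \forall y \forall z ((xRy \wedge x R^3 z) \to \exists w (y = w \wedge zRw))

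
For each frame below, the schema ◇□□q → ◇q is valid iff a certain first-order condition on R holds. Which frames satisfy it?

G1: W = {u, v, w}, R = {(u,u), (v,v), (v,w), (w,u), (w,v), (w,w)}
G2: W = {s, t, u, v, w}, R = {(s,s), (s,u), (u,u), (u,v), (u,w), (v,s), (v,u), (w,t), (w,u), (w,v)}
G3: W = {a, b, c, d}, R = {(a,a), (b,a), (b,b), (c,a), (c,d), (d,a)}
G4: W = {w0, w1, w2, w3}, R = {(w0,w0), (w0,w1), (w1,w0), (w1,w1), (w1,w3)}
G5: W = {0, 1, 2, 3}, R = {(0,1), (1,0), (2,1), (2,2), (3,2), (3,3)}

Frame correspondent (Sahlqvist): ∀x ∀y (xRy → ∃w (yR²w ∧ xRw)) — i.e. a generalized confluence (Geach) condition.
G1: holds.
G2: fails — wRt but no w* with tR²w* and wRw*.
G3: holds.
G4: fails — w1Rw3 but no w with w3R²w and w1Rw.
G5: holds.

G1, G3, G5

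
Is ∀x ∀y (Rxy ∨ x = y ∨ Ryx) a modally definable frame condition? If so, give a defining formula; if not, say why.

Any modally definable frame class is closed under disjoint unions.
Take 4 disjoint single-world reflexive frames: each is trivially connected, but their disjoint union has 4 worlds with no edge between distinct components, so it is not connected.
So no modal formula (or set of formulas) defines exactly the connected frames.

No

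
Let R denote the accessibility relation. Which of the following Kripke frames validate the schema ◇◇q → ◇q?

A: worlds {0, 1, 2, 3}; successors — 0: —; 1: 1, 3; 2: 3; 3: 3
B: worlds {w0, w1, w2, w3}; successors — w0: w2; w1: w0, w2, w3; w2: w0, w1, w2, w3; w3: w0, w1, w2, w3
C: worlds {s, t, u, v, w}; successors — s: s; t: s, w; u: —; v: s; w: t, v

A

The schema corresponds to transitivity: ∀x ∀y ∀z (Rxy ∧ Ryz → Rxz).
A: condition met.
B: fails — Rw1w2 and Rw2w1 but not Rw1w1.
C: fails — Rwt and Rts but not Rws.
Valid on: A.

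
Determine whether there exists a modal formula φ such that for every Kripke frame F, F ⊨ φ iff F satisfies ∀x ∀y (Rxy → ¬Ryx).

Any modally definable frame class is closed under surjective bounded morphisms.
The 3-cycle (worlds 0,1,2 with 0→1→2→0) is asymmetric. Mapping every world to a single reflexive point • is a surjective bounded morphism, and the reflexive point is not asymmetric (R•• but asymmetry requires ¬R••).
So no modal formula (or set of formulas) defines exactly the asymmetric frames.

No — not modally definable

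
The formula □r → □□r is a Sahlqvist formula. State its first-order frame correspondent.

transitivity: ∀x ∀y ∀z (Rxy ∧ Ryz → Rxz)

Suppose □r→□□r is valid. Take Rxy, Ryz and set V(r)={w : Rxw}. Then □r at x, so □□r at x, so □r at y, so r at z, i.e. Rxz.
Conversely, any frame satisfying ∀x ∀y ∀z (Rxy ∧ Ryz → Rxz) validates the schema.
So the correspondent is transitivity.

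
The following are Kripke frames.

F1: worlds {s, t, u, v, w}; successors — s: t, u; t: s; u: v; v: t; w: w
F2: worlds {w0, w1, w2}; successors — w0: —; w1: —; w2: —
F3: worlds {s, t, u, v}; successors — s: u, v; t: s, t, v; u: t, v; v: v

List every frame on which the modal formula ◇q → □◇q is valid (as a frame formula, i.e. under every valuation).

F2

This is the axiom for the Euclidean property; its first-order frame correspondent is ∀x ∀y ∀z (Rxy ∧ Rxz → Ryz).
F1: fails — Rsu and Rsu but not Ruu.
F2: satisfies the condition.
F3: fails — Rsv and Rsu but not Rvu.
Valid on: F2.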